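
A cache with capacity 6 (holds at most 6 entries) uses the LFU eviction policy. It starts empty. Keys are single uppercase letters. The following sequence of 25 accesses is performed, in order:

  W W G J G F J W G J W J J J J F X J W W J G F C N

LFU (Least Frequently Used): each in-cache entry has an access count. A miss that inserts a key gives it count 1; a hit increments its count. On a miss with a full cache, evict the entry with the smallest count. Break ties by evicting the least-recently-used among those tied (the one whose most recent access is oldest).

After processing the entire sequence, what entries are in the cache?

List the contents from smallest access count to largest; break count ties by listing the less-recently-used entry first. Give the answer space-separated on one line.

Answer: C N F G W J

Derivation:
LFU simulation (capacity=6):
  1. access W: MISS. Cache: [W(c=1)]
  2. access W: HIT, count now 2. Cache: [W(c=2)]
  3. access G: MISS. Cache: [G(c=1) W(c=2)]
  4. access J: MISS. Cache: [G(c=1) J(c=1) W(c=2)]
  5. access G: HIT, count now 2. Cache: [J(c=1) W(c=2) G(c=2)]
  6. access F: MISS. Cache: [J(c=1) F(c=1) W(c=2) G(c=2)]
  7. access J: HIT, count now 2. Cache: [F(c=1) W(c=2) G(c=2) J(c=2)]
  8. access W: HIT, count now 3. Cache: [F(c=1) G(c=2) J(c=2) W(c=3)]
  9. access G: HIT, count now 3. Cache: [F(c=1) J(c=2) W(c=3) G(c=3)]
  10. access J: HIT, count now 3. Cache: [F(c=1) W(c=3) G(c=3) J(c=3)]
  11. access W: HIT, count now 4. Cache: [F(c=1) G(c=3) J(c=3) W(c=4)]
  12. access J: HIT, count now 4. Cache: [F(c=1) G(c=3) W(c=4) J(c=4)]
  13. access J: HIT, count now 5. Cache: [F(c=1) G(c=3) W(c=4) J(c=5)]
  14. access J: HIT, count now 6. Cache: [F(c=1) G(c=3) W(c=4) J(c=6)]
  15. access J: HIT, count now 7. Cache: [F(c=1) G(c=3) W(c=4) J(c=7)]
  16. access F: HIT, count now 2. Cache: [F(c=2) G(c=3) W(c=4) J(c=7)]
  17. access X: MISS. Cache: [X(c=1) F(c=2) G(c=3) W(c=4) J(c=7)]
  18. access J: HIT, count now 8. Cache: [X(c=1) F(c=2) G(c=3) W(c=4) J(c=8)]
  19. access W: HIT, count now 5. Cache: [X(c=1) F(c=2) G(c=3) W(c=5) J(c=8)]
  20. access W: HIT, count now 6. Cache: [X(c=1) F(c=2) G(c=3) W(c=6) J(c=8)]
  21. access J: HIT, count now 9. Cache: [X(c=1) F(c=2) G(c=3) W(c=6) J(c=9)]
  22. access G: HIT, count now 4. Cache: [X(c=1) F(c=2) G(c=4) W(c=6) J(c=9)]
  23. access F: HIT, count now 3. Cache: [X(c=1) F(c=3) G(c=4) W(c=6) J(c=9)]
  24. access C: MISS. Cache: [X(c=1) C(c=1) F(c=3) G(c=4) W(c=6) J(c=9)]
  25. access N: MISS, evict X(c=1). Cache: [C(c=1) N(c=1) F(c=3) G(c=4) W(c=6) J(c=9)]
Total: 18 hits, 7 misses, 1 evictions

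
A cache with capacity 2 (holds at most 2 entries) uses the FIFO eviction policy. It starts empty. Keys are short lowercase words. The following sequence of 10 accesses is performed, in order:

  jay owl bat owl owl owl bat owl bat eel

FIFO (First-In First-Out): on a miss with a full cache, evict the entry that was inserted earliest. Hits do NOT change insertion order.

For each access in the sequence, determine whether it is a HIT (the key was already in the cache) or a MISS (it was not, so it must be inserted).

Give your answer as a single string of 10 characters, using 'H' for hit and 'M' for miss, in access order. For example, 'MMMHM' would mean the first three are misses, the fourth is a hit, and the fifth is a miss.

FIFO simulation (capacity=2):
  1. access jay: MISS. Cache (old->new): [jay]
  2. access owl: MISS. Cache (old->new): [jay owl]
  3. access bat: MISS, evict jay. Cache (old->new): [owl bat]
  4. access owl: HIT. Cache (old->new): [owl bat]
  5. access owl: HIT. Cache (old->new): [owl bat]
  6. access owl: HIT. Cache (old->new): [owl bat]
  7. access bat: HIT. Cache (old->new): [owl bat]
  8. access owl: HIT. Cache (old->new): [owl bat]
  9. access bat: HIT. Cache (old->new): [owl bat]
  10. access eel: MISS, evict owl. Cache (old->new): [bat eel]
Total: 6 hits, 4 misses, 2 evictions

Answer: MMMHHHHHHM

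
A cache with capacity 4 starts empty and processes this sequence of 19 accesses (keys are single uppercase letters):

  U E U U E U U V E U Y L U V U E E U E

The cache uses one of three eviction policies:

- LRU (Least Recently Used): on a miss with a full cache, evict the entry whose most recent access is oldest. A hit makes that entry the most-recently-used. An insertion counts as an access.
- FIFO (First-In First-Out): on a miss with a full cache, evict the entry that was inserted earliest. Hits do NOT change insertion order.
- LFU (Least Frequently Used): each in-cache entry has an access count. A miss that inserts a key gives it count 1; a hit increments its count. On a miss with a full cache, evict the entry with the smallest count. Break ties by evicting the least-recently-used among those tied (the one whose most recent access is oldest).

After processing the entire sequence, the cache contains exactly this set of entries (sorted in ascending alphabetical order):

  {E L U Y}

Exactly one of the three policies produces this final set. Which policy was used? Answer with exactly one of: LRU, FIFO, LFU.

Simulating under each policy and comparing final sets:
  LRU: final set = {E L U V} -> differs
  FIFO: final set = {E L U Y} -> MATCHES target
  LFU: final set = {E L U V} -> differs
Only FIFO produces the target set.

Answer: FIFO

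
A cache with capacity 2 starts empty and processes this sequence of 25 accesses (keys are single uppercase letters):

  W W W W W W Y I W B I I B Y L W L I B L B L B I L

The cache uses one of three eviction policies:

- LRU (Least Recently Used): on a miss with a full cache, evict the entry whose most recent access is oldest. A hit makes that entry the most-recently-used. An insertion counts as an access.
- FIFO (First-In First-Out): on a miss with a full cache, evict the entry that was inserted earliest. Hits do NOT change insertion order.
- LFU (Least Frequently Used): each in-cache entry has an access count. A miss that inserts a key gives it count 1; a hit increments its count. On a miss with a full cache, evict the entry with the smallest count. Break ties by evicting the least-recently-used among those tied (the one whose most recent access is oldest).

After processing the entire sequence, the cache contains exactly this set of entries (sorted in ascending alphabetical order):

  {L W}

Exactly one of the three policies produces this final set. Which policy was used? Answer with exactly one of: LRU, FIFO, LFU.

Answer: LFU

Derivation:
Simulating under each policy and comparing final sets:
  LRU: final set = {I L} -> differs
  FIFO: final set = {I L} -> differs
  LFU: final set = {L W} -> MATCHES target
Only LFU produces the target set.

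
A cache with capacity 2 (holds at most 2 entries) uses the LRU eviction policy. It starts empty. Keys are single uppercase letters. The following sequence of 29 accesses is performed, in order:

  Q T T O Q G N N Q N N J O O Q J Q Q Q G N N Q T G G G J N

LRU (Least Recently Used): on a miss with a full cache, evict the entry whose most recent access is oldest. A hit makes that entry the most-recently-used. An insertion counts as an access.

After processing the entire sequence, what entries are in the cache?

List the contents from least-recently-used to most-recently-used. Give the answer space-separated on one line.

Answer: J N

Derivation:
LRU simulation (capacity=2):
  1. access Q: MISS. Cache (LRU->MRU): [Q]
  2. access T: MISS. Cache (LRU->MRU): [Q T]
  3. access T: HIT. Cache (LRU->MRU): [Q T]
  4. access O: MISS, evict Q. Cache (LRU->MRU): [T O]
  5. access Q: MISS, evict T. Cache (LRU->MRU): [O Q]
  6. access G: MISS, evict O. Cache (LRU->MRU): [Q G]
  7. access N: MISS, evict Q. Cache (LRU->MRU): [G N]
  8. access N: HIT. Cache (LRU->MRU): [G N]
  9. access Q: MISS, evict G. Cache (LRU->MRU): [N Q]
  10. access N: HIT. Cache (LRU->MRU): [Q N]
  11. access N: HIT. Cache (LRU->MRU): [Q N]
  12. access J: MISS, evict Q. Cache (LRU->MRU): [N J]
  13. access O: MISS, evict N. Cache (LRU->MRU): [J O]
  14. access O: HIT. Cache (LRU->MRU): [J O]
  15. access Q: MISS, evict J. Cache (LRU->MRU): [O Q]
  16. access J: MISS, evict O. Cache (LRU->MRU): [Q J]
  17. access Q: HIT. Cache (LRU->MRU): [J Q]
  18. access Q: HIT. Cache (LRU->MRU): [J Q]
  19. access Q: HIT. Cache (LRU->MRU): [J Q]
  20. access G: MISS, evict J. Cache (LRU->MRU): [Q G]
  21. access N: MISS, evict Q. Cache (LRU->MRU): [G N]
  22. access N: HIT. Cache (LRU->MRU): [G N]
  23. access Q: MISS, evict G. Cache (LRU->MRU): [N Q]
  24. access T: MISS, evict N. Cache (LRU->MRU): [Q T]
  25. access G: MISS, evict Q. Cache (LRU->MRU): [T G]
  26. access G: HIT. Cache (LRU->MRU): [T G]
  27. access G: HIT. Cache (LRU->MRU): [T G]
  28. access J: MISS, evict T. Cache (LRU->MRU): [G J]
  29. access N: MISS, evict G. Cache (LRU->MRU): [J N]
Total: 11 hits, 18 misses, 16 evictions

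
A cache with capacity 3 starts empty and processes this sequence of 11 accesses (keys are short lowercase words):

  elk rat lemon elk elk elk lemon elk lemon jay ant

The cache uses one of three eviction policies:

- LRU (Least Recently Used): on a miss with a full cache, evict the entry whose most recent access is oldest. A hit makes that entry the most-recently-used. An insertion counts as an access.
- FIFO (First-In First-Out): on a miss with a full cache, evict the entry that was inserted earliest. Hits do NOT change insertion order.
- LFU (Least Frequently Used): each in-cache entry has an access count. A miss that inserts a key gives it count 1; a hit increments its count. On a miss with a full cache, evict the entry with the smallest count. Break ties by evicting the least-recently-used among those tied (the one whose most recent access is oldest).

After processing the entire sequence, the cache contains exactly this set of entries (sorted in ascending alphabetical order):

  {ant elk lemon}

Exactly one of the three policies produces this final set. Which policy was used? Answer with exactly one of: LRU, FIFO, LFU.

Answer: LFU

Derivation:
Simulating under each policy and comparing final sets:
  LRU: final set = {ant jay lemon} -> differs
  FIFO: final set = {ant jay lemon} -> differs
  LFU: final set = {ant elk lemon} -> MATCHES target
Only LFU produces the target set.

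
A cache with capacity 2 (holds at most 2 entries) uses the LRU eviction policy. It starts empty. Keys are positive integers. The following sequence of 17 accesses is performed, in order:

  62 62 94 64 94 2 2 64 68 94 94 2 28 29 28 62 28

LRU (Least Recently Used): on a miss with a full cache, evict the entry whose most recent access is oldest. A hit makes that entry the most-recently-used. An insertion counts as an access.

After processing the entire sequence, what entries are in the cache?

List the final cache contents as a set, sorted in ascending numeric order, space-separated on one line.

LRU simulation (capacity=2):
  1. access 62: MISS. Cache (LRU->MRU): [62]
  2. access 62: HIT. Cache (LRU->MRU): [62]
  3. access 94: MISS. Cache (LRU->MRU): [62 94]
  4. access 64: MISS, evict 62. Cache (LRU->MRU): [94 64]
  5. access 94: HIT. Cache (LRU->MRU): [64 94]
  6. access 2: MISS, evict 64. Cache (LRU->MRU): [94 2]
  7. access 2: HIT. Cache (LRU->MRU): [94 2]
  8. access 64: MISS, evict 94. Cache (LRU->MRU): [2 64]
  9. access 68: MISS, evict 2. Cache (LRU->MRU): [64 68]
  10. access 94: MISS, evict 64. Cache (LRU->MRU): [68 94]
  11. access 94: HIT. Cache (LRU->MRU): [68 94]
  12. access 2: MISS, evict 68. Cache (LRU->MRU): [94 2]
  13. access 28: MISS, evict 94. Cache (LRU->MRU): [2 28]
  14. access 29: MISS, evict 2. Cache (LRU->MRU): [28 29]
  15. access 28: HIT. Cache (LRU->MRU): [29 28]
  16. access 62: MISS, evict 29. Cache (LRU->MRU): [28 62]
  17. access 28: HIT. Cache (LRU->MRU): [62 28]
Total: 6 hits, 11 misses, 9 evictions

Answer: 28 62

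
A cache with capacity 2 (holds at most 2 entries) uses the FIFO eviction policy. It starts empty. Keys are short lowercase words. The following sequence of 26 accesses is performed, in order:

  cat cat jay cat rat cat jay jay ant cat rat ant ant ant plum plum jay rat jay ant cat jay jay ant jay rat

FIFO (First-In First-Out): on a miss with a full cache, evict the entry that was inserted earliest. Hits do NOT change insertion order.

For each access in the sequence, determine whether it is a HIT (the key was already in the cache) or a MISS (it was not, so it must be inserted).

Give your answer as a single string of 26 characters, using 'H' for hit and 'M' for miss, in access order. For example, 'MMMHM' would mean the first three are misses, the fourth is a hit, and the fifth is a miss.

FIFO simulation (capacity=2):
  1. access cat: MISS. Cache (old->new): [cat]
  2. access cat: HIT. Cache (old->new): [cat]
  3. access jay: MISS. Cache (old->new): [cat jay]
  4. access cat: HIT. Cache (old->new): [cat jay]
  5. access rat: MISS, evict cat. Cache (old->new): [jay rat]
  6. access cat: MISS, evict jay. Cache (old->new): [rat cat]
  7. access jay: MISS, evict rat. Cache (old->new): [cat jay]
  8. access jay: HIT. Cache (old->new): [cat jay]
  9. access ant: MISS, evict cat. Cache (old->new): [jay ant]
  10. access cat: MISS, evict jay. Cache (old->new): [ant cat]
  11. access rat: MISS, evict ant. Cache (old->new): [cat rat]
  12. access ant: MISS, evict cat. Cache (old->new): [rat ant]
  13. access ant: HIT. Cache (old->new): [rat ant]
  14. access ant: HIT. Cache (old->new): [rat ant]
  15. access plum: MISS, evict rat. Cache (old->new): [ant plum]
  16. access plum: HIT. Cache (old->new): [ant plum]
  17. access jay: MISS, evict ant. Cache (old->new): [plum jay]
  18. access rat: MISS, evict plum. Cache (old->new): [jay rat]
  19. access jay: HIT. Cache (old->new): [jay rat]
  20. access ant: MISS, evict jay. Cache (old->new): [rat ant]
  21. access cat: MISS, evict rat. Cache (old->new): [ant cat]
  22. access jay: MISS, evict ant. Cache (old->new): [cat jay]
  23. access jay: HIT. Cache (old->new): [cat jay]
  24. access ant: MISS, evict cat. Cache (old->new): [jay ant]
  25. access jay: HIT. Cache (old->new): [jay ant]
  26. access rat: MISS, evict jay. Cache (old->new): [ant rat]
Total: 9 hits, 17 misses, 15 evictions

Answer: MHMHMMMHMMMMHHMHMMHMMMHMHM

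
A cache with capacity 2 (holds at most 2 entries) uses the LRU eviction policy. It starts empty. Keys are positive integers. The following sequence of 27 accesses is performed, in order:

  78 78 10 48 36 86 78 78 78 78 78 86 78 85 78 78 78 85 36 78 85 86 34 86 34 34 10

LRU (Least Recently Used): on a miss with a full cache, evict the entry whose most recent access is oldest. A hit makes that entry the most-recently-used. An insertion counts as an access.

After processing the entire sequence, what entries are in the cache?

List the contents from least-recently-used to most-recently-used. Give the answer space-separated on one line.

LRU simulation (capacity=2):
  1. access 78: MISS. Cache (LRU->MRU): [78]
  2. access 78: HIT. Cache (LRU->MRU): [78]
  3. access 10: MISS. Cache (LRU->MRU): [78 10]
  4. access 48: MISS, evict 78. Cache (LRU->MRU): [10 48]
  5. access 36: MISS, evict 10. Cache (LRU->MRU): [48 36]
  6. access 86: MISS, evict 48. Cache (LRU->MRU): [36 86]
  7. access 78: MISS, evict 36. Cache (LRU->MRU): [86 78]
  8. access 78: HIT. Cache (LRU->MRU): [86 78]
  9. access 78: HIT. Cache (LRU->MRU): [86 78]
  10. access 78: HIT. Cache (LRU->MRU): [86 78]
  11. access 78: HIT. Cache (LRU->MRU): [86 78]
  12. access 86: HIT. Cache (LRU->MRU): [78 86]
  13. access 78: HIT. Cache (LRU->MRU): [86 78]
  14. access 85: MISS, evict 86. Cache (LRU->MRU): [78 85]
  15. access 78: HIT. Cache (LRU->MRU): [85 78]
  16. access 78: HIT. Cache (LRU->MRU): [85 78]
  17. access 78: HIT. Cache (LRU->MRU): [85 78]
  18. access 85: HIT. Cache (LRU->MRU): [78 85]
  19. access 36: MISS, evict 78. Cache (LRU->MRU): [85 36]
  20. access 78: MISS, evict 85. Cache (LRU->MRU): [36 78]
  21. access 85: MISS, evict 36. Cache (LRU->MRU): [78 85]
  22. access 86: MISS, evict 78. Cache (LRU->MRU): [85 86]
  23. access 34: MISS, evict 85. Cache (LRU->MRU): [86 34]
  24. access 86: HIT. Cache (LRU->MRU): [34 86]
  25. access 34: HIT. Cache (LRU->MRU): [86 34]
  26. access 34: HIT. Cache (LRU->MRU): [86 34]
  27. access 10: MISS, evict 86. Cache (LRU->MRU): [34 10]
Total: 14 hits, 13 misses, 11 evictions

Answer: 34 10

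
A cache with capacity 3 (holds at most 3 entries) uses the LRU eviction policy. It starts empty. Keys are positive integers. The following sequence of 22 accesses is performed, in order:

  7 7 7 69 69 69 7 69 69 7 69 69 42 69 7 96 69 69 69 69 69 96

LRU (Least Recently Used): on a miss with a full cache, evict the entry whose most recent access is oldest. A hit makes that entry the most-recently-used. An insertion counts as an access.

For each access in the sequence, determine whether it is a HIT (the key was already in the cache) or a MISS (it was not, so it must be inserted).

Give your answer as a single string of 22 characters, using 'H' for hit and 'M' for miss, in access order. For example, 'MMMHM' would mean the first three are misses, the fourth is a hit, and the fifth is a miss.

LRU simulation (capacity=3):
  1. access 7: MISS. Cache (LRU->MRU): [7]
  2. access 7: HIT. Cache (LRU->MRU): [7]
  3. access 7: HIT. Cache (LRU->MRU): [7]
  4. access 69: MISS. Cache (LRU->MRU): [7 69]
  5. access 69: HIT. Cache (LRU->MRU): [7 69]
  6. access 69: HIT. Cache (LRU->MRU): [7 69]
  7. access 7: HIT. Cache (LRU->MRU): [69 7]
  8. access 69: HIT. Cache (LRU->MRU): [7 69]
  9. access 69: HIT. Cache (LRU->MRU): [7 69]
  10. access 7: HIT. Cache (LRU->MRU): [69 7]
  11. access 69: HIT. Cache (LRU->MRU): [7 69]
  12. access 69: HIT. Cache (LRU->MRU): [7 69]
  13. access 42: MISS. Cache (LRU->MRU): [7 69 42]
  14. access 69: HIT. Cache (LRU->MRU): [7 42 69]
  15. access 7: HIT. Cache (LRU->MRU): [42 69 7]
  16. access 96: MISS, evict 42. Cache (LRU->MRU): [69 7 96]
  17. access 69: HIT. Cache (LRU->MRU): [7 96 69]
  18. access 69: HIT. Cache (LRU->MRU): [7 96 69]
  19. access 69: HIT. Cache (LRU->MRU): [7 96 69]
  20. access 69: HIT. Cache (LRU->MRU): [7 96 69]
  21. access 69: HIT. Cache (LRU->MRU): [7 96 69]
  22. access 96: HIT. Cache (LRU->MRU): [7 69 96]
Total: 18 hits, 4 misses, 1 evictions

Answer: MHHMHHHHHHHHMHHMHHHHHH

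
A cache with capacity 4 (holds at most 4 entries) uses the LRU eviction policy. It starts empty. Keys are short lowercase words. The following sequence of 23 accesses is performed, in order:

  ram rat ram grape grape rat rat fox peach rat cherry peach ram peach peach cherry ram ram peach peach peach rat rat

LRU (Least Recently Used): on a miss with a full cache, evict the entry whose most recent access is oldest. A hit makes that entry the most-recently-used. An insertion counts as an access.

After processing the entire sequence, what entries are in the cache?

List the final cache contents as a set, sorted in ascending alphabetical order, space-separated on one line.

LRU simulation (capacity=4):
  1. access ram: MISS. Cache (LRU->MRU): [ram]
  2. access rat: MISS. Cache (LRU->MRU): [ram rat]
  3. access ram: HIT. Cache (LRU->MRU): [rat ram]
  4. access grape: MISS. Cache (LRU->MRU): [rat ram grape]
  5. access grape: HIT. Cache (LRU->MRU): [rat ram grape]
  6. access rat: HIT. Cache (LRU->MRU): [ram grape rat]
  7. access rat: HIT. Cache (LRU->MRU): [ram grape rat]
  8. access fox: MISS. Cache (LRU->MRU): [ram grape rat fox]
  9. access peach: MISS, evict ram. Cache (LRU->MRU): [grape rat fox peach]
  10. access rat: HIT. Cache (LRU->MRU): [grape fox peach rat]
  11. access cherry: MISS, evict grape. Cache (LRU->MRU): [fox peach rat cherry]
  12. access peach: HIT. Cache (LRU->MRU): [fox rat cherry peach]
  13. access ram: MISS, evict fox. Cache (LRU->MRU): [rat cherry peach ram]
  14. access peach: HIT. Cache (LRU->MRU): [rat cherry ram peach]
  15. access peach: HIT. Cache (LRU->MRU): [rat cherry ram peach]
  16. access cherry: HIT. Cache (LRU->MRU): [rat ram peach cherry]
  17. access ram: HIT. Cache (LRU->MRU): [rat peach cherry ram]
  18. access ram: HIT. Cache (LRU->MRU): [rat peach cherry ram]
  19. access peach: HIT. Cache (LRU->MRU): [rat cherry ram peach]
  20. access peach: HIT. Cache (LRU->MRU): [rat cherry ram peach]
  21. access peach: HIT. Cache (LRU->MRU): [rat cherry ram peach]
  22. access rat: HIT. Cache (LRU->MRU): [cherry ram peach rat]
  23. access rat: HIT. Cache (LRU->MRU): [cherry ram peach rat]
Total: 16 hits, 7 misses, 3 evictions

Answer: cherry peach ram rat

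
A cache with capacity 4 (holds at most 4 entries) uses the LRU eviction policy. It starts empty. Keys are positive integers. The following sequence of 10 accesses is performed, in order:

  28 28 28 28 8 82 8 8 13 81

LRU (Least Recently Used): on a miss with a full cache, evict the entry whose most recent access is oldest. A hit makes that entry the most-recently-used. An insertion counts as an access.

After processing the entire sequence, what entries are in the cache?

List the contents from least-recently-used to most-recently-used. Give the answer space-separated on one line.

Answer: 82 8 13 81

Derivation:
LRU simulation (capacity=4):
  1. access 28: MISS. Cache (LRU->MRU): [28]
  2. access 28: HIT. Cache (LRU->MRU): [28]
  3. access 28: HIT. Cache (LRU->MRU): [28]
  4. access 28: HIT. Cache (LRU->MRU): [28]
  5. access 8: MISS. Cache (LRU->MRU): [28 8]
  6. access 82: MISS. Cache (LRU->MRU): [28 8 82]
  7. access 8: HIT. Cache (LRU->MRU): [28 82 8]
  8. access 8: HIT. Cache (LRU->MRU): [28 82 8]
  9. access 13: MISS. Cache (LRU->MRU): [28 82 8 13]
  10. access 81: MISS, evict 28. Cache (LRU->MRU): [82 8 13 81]
Total: 5 hits, 5 misses, 1 evictions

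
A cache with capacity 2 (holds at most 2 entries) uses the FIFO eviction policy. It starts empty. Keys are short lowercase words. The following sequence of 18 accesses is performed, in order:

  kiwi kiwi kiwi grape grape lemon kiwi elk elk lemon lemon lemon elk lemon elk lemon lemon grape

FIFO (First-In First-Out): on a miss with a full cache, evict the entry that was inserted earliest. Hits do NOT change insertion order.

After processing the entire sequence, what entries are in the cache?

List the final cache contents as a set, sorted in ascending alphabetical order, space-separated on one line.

FIFO simulation (capacity=2):
  1. access kiwi: MISS. Cache (old->new): [kiwi]
  2. access kiwi: HIT. Cache (old->new): [kiwi]
  3. access kiwi: HIT. Cache (old->new): [kiwi]
  4. access grape: MISS. Cache (old->new): [kiwi grape]
  5. access grape: HIT. Cache (old->new): [kiwi grape]
  6. access lemon: MISS, evict kiwi. Cache (old->new): [grape lemon]
  7. access kiwi: MISS, evict grape. Cache (old->new): [lemon kiwi]
  8. access elk: MISS, evict lemon. Cache (old->new): [kiwi elk]
  9. access elk: HIT. Cache (old->new): [kiwi elk]
  10. access lemon: MISS, evict kiwi. Cache (old->new): [elk lemon]
  11. access lemon: HIT. Cache (old->new): [elk lemon]
  12. access lemon: HIT. Cache (old->new): [elk lemon]
  13. access elk: HIT. Cache (old->new): [elk lemon]
  14. access lemon: HIT. Cache (old->new): [elk lemon]
  15. access elk: HIT. Cache (old->new): [elk lemon]
  16. access lemon: HIT. Cache (old->new): [elk lemon]
  17. access lemon: HIT. Cache (old->new): [elk lemon]
  18. access grape: MISS, evict elk. Cache (old->new): [lemon grape]
Total: 11 hits, 7 misses, 5 evictions

Answer: grape lemon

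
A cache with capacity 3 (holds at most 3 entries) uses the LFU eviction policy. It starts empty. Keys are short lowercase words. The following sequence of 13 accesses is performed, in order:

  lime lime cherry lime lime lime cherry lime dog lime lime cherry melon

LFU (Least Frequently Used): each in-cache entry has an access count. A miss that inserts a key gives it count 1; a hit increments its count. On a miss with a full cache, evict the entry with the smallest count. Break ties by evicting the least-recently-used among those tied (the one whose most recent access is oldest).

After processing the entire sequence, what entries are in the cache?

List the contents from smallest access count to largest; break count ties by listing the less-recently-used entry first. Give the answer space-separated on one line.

Answer: melon cherry lime

Derivation:
LFU simulation (capacity=3):
  1. access lime: MISS. Cache: [lime(c=1)]
  2. access lime: HIT, count now 2. Cache: [lime(c=2)]
  3. access cherry: MISS. Cache: [cherry(c=1) lime(c=2)]
  4. access lime: HIT, count now 3. Cache: [cherry(c=1) lime(c=3)]
  5. access lime: HIT, count now 4. Cache: [cherry(c=1) lime(c=4)]
  6. access lime: HIT, count now 5. Cache: [cherry(c=1) lime(c=5)]
  7. access cherry: HIT, count now 2. Cache: [cherry(c=2) lime(c=5)]
  8. access lime: HIT, count now 6. Cache: [cherry(c=2) lime(c=6)]
  9. access dog: MISS. Cache: [dog(c=1) cherry(c=2) lime(c=6)]
  10. access lime: HIT, count now 7. Cache: [dog(c=1) cherry(c=2) lime(c=7)]
  11. access lime: HIT, count now 8. Cache: [dog(c=1) cherry(c=2) lime(c=8)]
  12. access cherry: HIT, count now 3. Cache: [dog(c=1) cherry(c=3) lime(c=8)]
  13. access melon: MISS, evict dog(c=1). Cache: [melon(c=1) cherry(c=3) lime(c=8)]
Total: 9 hits, 4 misses, 1 evictions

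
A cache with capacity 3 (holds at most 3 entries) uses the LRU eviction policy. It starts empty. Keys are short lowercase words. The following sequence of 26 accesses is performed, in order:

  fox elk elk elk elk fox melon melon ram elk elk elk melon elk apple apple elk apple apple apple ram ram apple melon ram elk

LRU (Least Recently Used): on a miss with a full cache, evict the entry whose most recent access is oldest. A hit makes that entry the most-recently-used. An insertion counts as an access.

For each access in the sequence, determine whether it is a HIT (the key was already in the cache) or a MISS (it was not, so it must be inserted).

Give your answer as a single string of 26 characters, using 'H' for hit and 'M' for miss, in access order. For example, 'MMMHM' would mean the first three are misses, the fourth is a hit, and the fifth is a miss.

Answer: MMHHHHMHMMHHHHMHHHHHMHHMHM

Derivation:
LRU simulation (capacity=3):
  1. access fox: MISS. Cache (LRU->MRU): [fox]
  2. access elk: MISS. Cache (LRU->MRU): [fox elk]
  3. access elk: HIT. Cache (LRU->MRU): [fox elk]
  4. access elk: HIT. Cache (LRU->MRU): [fox elk]
  5. access elk: HIT. Cache (LRU->MRU): [fox elk]
  6. access fox: HIT. Cache (LRU->MRU): [elk fox]
  7. access melon: MISS. Cache (LRU->MRU): [elk fox melon]
  8. access melon: HIT. Cache (LRU->MRU): [elk fox melon]
  9. access ram: MISS, evict elk. Cache (LRU->MRU): [fox melon ram]
  10. access elk: MISS, evict fox. Cache (LRU->MRU): [melon ram elk]
  11. access elk: HIT. Cache (LRU->MRU): [melon ram elk]
  12. access elk: HIT. Cache (LRU->MRU): [melon ram elk]
  13. access melon: HIT. Cache (LRU->MRU): [ram elk melon]
  14. access elk: HIT. Cache (LRU->MRU): [ram melon elk]
  15. access apple: MISS, evict ram. Cache (LRU->MRU): [melon elk apple]
  16. access apple: HIT. Cache (LRU->MRU): [melon elk apple]
  17. access elk: HIT. Cache (LRU->MRU): [melon apple elk]
  18. access apple: HIT. Cache (LRU->MRU): [melon elk apple]
  19. access apple: HIT. Cache (LRU->MRU): [melon elk apple]
  20. access apple: HIT. Cache (LRU->MRU): [melon elk apple]
  21. access ram: MISS, evict melon. Cache (LRU->MRU): [elk apple ram]
  22. access ram: HIT. Cache (LRU->MRU): [elk apple ram]
  23. access apple: HIT. Cache (LRU->MRU): [elk ram apple]
  24. access melon: MISS, evict elk. Cache (LRU->MRU): [ram apple melon]
  25. access ram: HIT. Cache (LRU->MRU): [apple melon ram]
  26. access elk: MISS, evict apple. Cache (LRU->MRU): [melon ram elk]
Total: 17 hits, 9 misses, 6 evictions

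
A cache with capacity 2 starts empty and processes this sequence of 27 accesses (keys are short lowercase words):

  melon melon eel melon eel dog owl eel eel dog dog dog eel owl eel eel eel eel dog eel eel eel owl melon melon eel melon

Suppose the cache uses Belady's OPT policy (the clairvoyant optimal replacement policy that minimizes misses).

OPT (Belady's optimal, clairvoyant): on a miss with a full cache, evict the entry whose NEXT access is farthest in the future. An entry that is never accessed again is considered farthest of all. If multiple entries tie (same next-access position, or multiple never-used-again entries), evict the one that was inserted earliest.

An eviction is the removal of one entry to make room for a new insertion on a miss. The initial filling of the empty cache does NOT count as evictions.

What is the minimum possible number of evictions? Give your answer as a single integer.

OPT (Belady) simulation (capacity=2):
  1. access melon: MISS. Cache: [melon]
  2. access melon: HIT. Next use of melon: step 4. Cache: [melon]
  3. access eel: MISS. Cache: [melon eel]
  4. access melon: HIT. Next use of melon: step 24. Cache: [melon eel]
  5. access eel: HIT. Next use of eel: step 8. Cache: [melon eel]
  6. access dog: MISS, evict melon (next use: step 24). Cache: [eel dog]
  7. access owl: MISS, evict dog (next use: step 10). Cache: [eel owl]
  8. access eel: HIT. Next use of eel: step 9. Cache: [eel owl]
  9. access eel: HIT. Next use of eel: step 13. Cache: [eel owl]
  10. access dog: MISS, evict owl (next use: step 14). Cache: [eel dog]
  11. access dog: HIT. Next use of dog: step 12. Cache: [eel dog]
  12. access dog: HIT. Next use of dog: step 19. Cache: [eel dog]
  13. access eel: HIT. Next use of eel: step 15. Cache: [eel dog]
  14. access owl: MISS, evict dog (next use: step 19). Cache: [eel owl]
  15. access eel: HIT. Next use of eel: step 16. Cache: [eel owl]
  16. access eel: HIT. Next use of eel: step 17. Cache: [eel owl]
  17. access eel: HIT. Next use of eel: step 18. Cache: [eel owl]
  18. access eel: HIT. Next use of eel: step 20. Cache: [eel owl]
  19. access dog: MISS, evict owl (next use: step 23). Cache: [eel dog]
  20. access eel: HIT. Next use of eel: step 21. Cache: [eel dog]
  21. access eel: HIT. Next use of eel: step 22. Cache: [eel dog]
  22. access eel: HIT. Next use of eel: step 26. Cache: [eel dog]
  23. access owl: MISS, evict dog (next use: never). Cache: [eel owl]
  24. access melon: MISS, evict owl (next use: never). Cache: [eel melon]
  25. access melon: HIT. Next use of melon: step 27. Cache: [eel melon]
  26. access eel: HIT. Next use of eel: never. Cache: [eel melon]
  27. access melon: HIT. Next use of melon: never. Cache: [eel melon]
Total: 18 hits, 9 misses, 7 evictions

Answer: 7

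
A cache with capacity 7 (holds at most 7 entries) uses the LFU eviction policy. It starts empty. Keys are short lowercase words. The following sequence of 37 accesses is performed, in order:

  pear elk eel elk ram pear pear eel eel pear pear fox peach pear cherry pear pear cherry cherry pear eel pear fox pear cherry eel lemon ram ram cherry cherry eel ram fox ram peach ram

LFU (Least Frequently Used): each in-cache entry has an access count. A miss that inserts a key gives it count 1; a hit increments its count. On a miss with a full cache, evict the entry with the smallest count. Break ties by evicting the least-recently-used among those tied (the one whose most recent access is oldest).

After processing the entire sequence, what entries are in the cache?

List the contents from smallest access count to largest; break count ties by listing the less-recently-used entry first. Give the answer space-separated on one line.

LFU simulation (capacity=7):
  1. access pear: MISS. Cache: [pear(c=1)]
  2. access elk: MISS. Cache: [pear(c=1) elk(c=1)]
  3. access eel: MISS. Cache: [pear(c=1) elk(c=1) eel(c=1)]
  4. access elk: HIT, count now 2. Cache: [pear(c=1) eel(c=1) elk(c=2)]
  5. access ram: MISS. Cache: [pear(c=1) eel(c=1) ram(c=1) elk(c=2)]
  6. access pear: HIT, count now 2. Cache: [eel(c=1) ram(c=1) elk(c=2) pear(c=2)]
  7. access pear: HIT, count now 3. Cache: [eel(c=1) ram(c=1) elk(c=2) pear(c=3)]
  8. access eel: HIT, count now 2. Cache: [ram(c=1) elk(c=2) eel(c=2) pear(c=3)]
  9. access eel: HIT, count now 3. Cache: [ram(c=1) elk(c=2) pear(c=3) eel(c=3)]
  10. access pear: HIT, count now 4. Cache: [ram(c=1) elk(c=2) eel(c=3) pear(c=4)]
  11. access pear: HIT, count now 5. Cache: [ram(c=1) elk(c=2) eel(c=3) pear(c=5)]
  12. access fox: MISS. Cache: [ram(c=1) fox(c=1) elk(c=2) eel(c=3) pear(c=5)]
  13. access peach: MISS. Cache: [ram(c=1) fox(c=1) peach(c=1) elk(c=2) eel(c=3) pear(c=5)]
  14. access pear: HIT, count now 6. Cache: [ram(c=1) fox(c=1) peach(c=1) elk(c=2) eel(c=3) pear(c=6)]
  15. access cherry: MISS. Cache: [ram(c=1) fox(c=1) peach(c=1) cherry(c=1) elk(c=2) eel(c=3) pear(c=6)]
  16. access pear: HIT, count now 7. Cache: [ram(c=1) fox(c=1) peach(c=1) cherry(c=1) elk(c=2) eel(c=3) pear(c=7)]
  17. access pear: HIT, count now 8. Cache: [ram(c=1) fox(c=1) peach(c=1) cherry(c=1) elk(c=2) eel(c=3) pear(c=8)]
  18. access cherry: HIT, count now 2. Cache: [ram(c=1) fox(c=1) peach(c=1) elk(c=2) cherry(c=2) eel(c=3) pear(c=8)]
  19. access cherry: HIT, count now 3. Cache: [ram(c=1) fox(c=1) peach(c=1) elk(c=2) eel(c=3) cherry(c=3) pear(c=8)]
  20. access pear: HIT, count now 9. Cache: [ram(c=1) fox(c=1) peach(c=1) elk(c=2) eel(c=3) cherry(c=3) pear(c=9)]
  21. access eel: HIT, count now 4. Cache: [ram(c=1) fox(c=1) peach(c=1) elk(c=2) cherry(c=3) eel(c=4) pear(c=9)]
  22. access pear: HIT, count now 10. Cache: [ram(c=1) fox(c=1) peach(c=1) elk(c=2) cherry(c=3) eel(c=4) pear(c=10)]
  23. access fox: HIT, count now 2. Cache: [ram(c=1) peach(c=1) elk(c=2) fox(c=2) cherry(c=3) eel(c=4) pear(c=10)]
  24. access pear: HIT, count now 11. Cache: [ram(c=1) peach(c=1) elk(c=2) fox(c=2) cherry(c=3) eel(c=4) pear(c=11)]
  25. access cherry: HIT, count now 4. Cache: [ram(c=1) peach(c=1) elk(c=2) fox(c=2) eel(c=4) cherry(c=4) pear(c=11)]
  26. access eel: HIT, count now 5. Cache: [ram(c=1) peach(c=1) elk(c=2) fox(c=2) cherry(c=4) eel(c=5) pear(c=11)]
  27. access lemon: MISS, evict ram(c=1). Cache: [peach(c=1) lemon(c=1) elk(c=2) fox(c=2) cherry(c=4) eel(c=5) pear(c=11)]
  28. access ram: MISS, evict peach(c=1). Cache: [lemon(c=1) ram(c=1) elk(c=2) fox(c=2) cherry(c=4) eel(c=5) pear(c=11)]
  29. access ram: HIT, count now 2. Cache: [lemon(c=1) elk(c=2) fox(c=2) ram(c=2) cherry(c=4) eel(c=5) pear(c=11)]
  30. access cherry: HIT, count now 5. Cache: [lemon(c=1) elk(c=2) fox(c=2) ram(c=2) eel(c=5) cherry(c=5) pear(c=11)]
  31. access cherry: HIT, count now 6. Cache: [lemon(c=1) elk(c=2) fox(c=2) ram(c=2) eel(c=5) cherry(c=6) pear(c=11)]
  32. access eel: HIT, count now 6. Cache: [lemon(c=1) elk(c=2) fox(c=2) ram(c=2) cherry(c=6) eel(c=6) pear(c=11)]
  33. access ram: HIT, count now 3. Cache: [lemon(c=1) elk(c=2) fox(c=2) ram(c=3) cherry(c=6) eel(c=6) pear(c=11)]
  34. access fox: HIT, count now 3. Cache: [lemon(c=1) elk(c=2) ram(c=3) fox(c=3) cherry(c=6) eel(c=6) pear(c=11)]
  35. access ram: HIT, count now 4. Cache: [lemon(c=1) elk(c=2) fox(c=3) ram(c=4) cherry(c=6) eel(c=6) pear(c=11)]
  36. access peach: MISS, evict lemon(c=1). Cache: [peach(c=1) elk(c=2) fox(c=3) ram(c=4) cherry(c=6) eel(c=6) pear(c=11)]
  37. access ram: HIT, count now 5. Cache: [peach(c=1) elk(c=2) fox(c=3) ram(c=5) cherry(c=6) eel(c=6) pear(c=11)]
Total: 27 hits, 10 misses, 3 evictions

Answer: peach elk fox ram cherry eel pear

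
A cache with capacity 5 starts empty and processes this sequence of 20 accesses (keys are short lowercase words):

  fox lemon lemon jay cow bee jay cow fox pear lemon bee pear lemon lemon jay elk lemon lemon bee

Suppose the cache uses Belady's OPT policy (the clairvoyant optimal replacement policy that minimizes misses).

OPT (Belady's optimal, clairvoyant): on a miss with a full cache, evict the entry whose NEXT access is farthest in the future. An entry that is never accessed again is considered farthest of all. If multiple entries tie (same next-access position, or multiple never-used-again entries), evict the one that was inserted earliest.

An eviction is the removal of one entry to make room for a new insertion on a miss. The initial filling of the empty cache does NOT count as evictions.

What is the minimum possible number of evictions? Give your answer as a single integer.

Answer: 2

Derivation:
OPT (Belady) simulation (capacity=5):
  1. access fox: MISS. Cache: [fox]
  2. access lemon: MISS. Cache: [fox lemon]
  3. access lemon: HIT. Next use of lemon: step 11. Cache: [fox lemon]
  4. access jay: MISS. Cache: [fox lemon jay]
  5. access cow: MISS. Cache: [fox lemon jay cow]
  6. access bee: MISS. Cache: [fox lemon jay cow bee]
  7. access jay: HIT. Next use of jay: step 16. Cache: [fox lemon jay cow bee]
  8. access cow: HIT. Next use of cow: never. Cache: [fox lemon jay cow bee]
  9. access fox: HIT. Next use of fox: never. Cache: [fox lemon jay cow bee]
  10. access pear: MISS, evict fox (next use: never). Cache: [lemon jay cow bee pear]
  11. access lemon: HIT. Next use of lemon: step 14. Cache: [lemon jay cow bee pear]
  12. access bee: HIT. Next use of bee: step 20. Cache: [lemon jay cow bee pear]
  13. access pear: HIT. Next use of pear: never. Cache: [lemon jay cow bee pear]
  14. access lemon: HIT. Next use of lemon: step 15. Cache: [lemon jay cow bee pear]
  15. access lemon: HIT. Next use of lemon: step 18. Cache: [lemon jay cow bee pear]
  16. access jay: HIT. Next use of jay: never. Cache: [lemon jay cow bee pear]
  17. access elk: MISS, evict jay (next use: never). Cache: [lemon cow bee pear elk]
  18. access lemon: HIT. Next use of lemon: step 19. Cache: [lemon cow bee pear elk]
  19. access lemon: HIT. Next use of lemon: never. Cache: [lemon cow bee pear elk]
  20. access bee: HIT. Next use of bee: never. Cache: [lemon cow bee pear elk]
Total: 13 hits, 7 misses, 2 evictions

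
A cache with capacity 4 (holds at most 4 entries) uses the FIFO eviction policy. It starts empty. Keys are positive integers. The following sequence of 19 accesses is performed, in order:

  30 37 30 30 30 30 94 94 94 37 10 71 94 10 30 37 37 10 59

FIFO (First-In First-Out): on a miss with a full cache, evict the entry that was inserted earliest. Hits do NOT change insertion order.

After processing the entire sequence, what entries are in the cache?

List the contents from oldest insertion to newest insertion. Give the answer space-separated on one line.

Answer: 71 30 37 59

Derivation:
FIFO simulation (capacity=4):
  1. access 30: MISS. Cache (old->new): [30]
  2. access 37: MISS. Cache (old->new): [30 37]
  3. access 30: HIT. Cache (old->new): [30 37]
  4. access 30: HIT. Cache (old->new): [30 37]
  5. access 30: HIT. Cache (old->new): [30 37]
  6. access 30: HIT. Cache (old->new): [30 37]
  7. access 94: MISS. Cache (old->new): [30 37 94]
  8. access 94: HIT. Cache (old->new): [30 37 94]
  9. access 94: HIT. Cache (old->new): [30 37 94]
  10. access 37: HIT. Cache (old->new): [30 37 94]
  11. access 10: MISS. Cache (old->new): [30 37 94 10]
  12. access 71: MISS, evict 30. Cache (old->new): [37 94 10 71]
  13. access 94: HIT. Cache (old->new): [37 94 10 71]
  14. access 10: HIT. Cache (old->new): [37 94 10 71]
  15. access 30: MISS, evict 37. Cache (old->new): [94 10 71 30]
  16. access 37: MISS, evict 94. Cache (old->new): [10 71 30 37]
  17. access 37: HIT. Cache (old->new): [10 71 30 37]
  18. access 10: HIT. Cache (old->new): [10 71 30 37]
  19. access 59: MISS, evict 10. Cache (old->new): [71 30 37 59]
Total: 11 hits, 8 misses, 4 evictions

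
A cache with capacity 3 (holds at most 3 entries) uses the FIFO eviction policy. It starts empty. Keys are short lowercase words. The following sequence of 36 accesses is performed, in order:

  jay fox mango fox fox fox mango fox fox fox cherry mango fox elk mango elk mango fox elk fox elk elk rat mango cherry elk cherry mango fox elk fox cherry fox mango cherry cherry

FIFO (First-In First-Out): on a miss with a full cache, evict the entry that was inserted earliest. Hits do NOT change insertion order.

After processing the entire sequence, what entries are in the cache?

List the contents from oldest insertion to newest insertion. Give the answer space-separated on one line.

Answer: fox mango cherry

Derivation:
FIFO simulation (capacity=3):
  1. access jay: MISS. Cache (old->new): [jay]
  2. access fox: MISS. Cache (old->new): [jay fox]
  3. access mango: MISS. Cache (old->new): [jay fox mango]
  4. access fox: HIT. Cache (old->new): [jay fox mango]
  5. access fox: HIT. Cache (old->new): [jay fox mango]
  6. access fox: HIT. Cache (old->new): [jay fox mango]
  7. access mango: HIT. Cache (old->new): [jay fox mango]
  8. access fox: HIT. Cache (old->new): [jay fox mango]
  9. access fox: HIT. Cache (old->new): [jay fox mango]
  10. access fox: HIT. Cache (old->new): [jay fox mango]
  11. access cherry: MISS, evict jay. Cache (old->new): [fox mango cherry]
  12. access mango: HIT. Cache (old->new): [fox mango cherry]
  13. access fox: HIT. Cache (old->new): [fox mango cherry]
  14. access elk: MISS, evict fox. Cache (old->new): [mango cherry elk]
  15. access mango: HIT. Cache (old->new): [mango cherry elk]
  16. access elk: HIT. Cache (old->new): [mango cherry elk]
  17. access mango: HIT. Cache (old->new): [mango cherry elk]
  18. access fox: MISS, evict mango. Cache (old->new): [cherry elk fox]
  19. access elk: HIT. Cache (old->new): [cherry elk fox]
  20. access fox: HIT. Cache (old->new): [cherry elk fox]
  21. access elk: HIT. Cache (old->new): [cherry elk fox]
  22. access elk: HIT. Cache (old->new): [cherry elk fox]
  23. access rat: MISS, evict cherry. Cache (old->new): [elk fox rat]
  24. access mango: MISS, evict elk. Cache (old->new): [fox rat mango]
  25. access cherry: MISS, evict fox. Cache (old->new): [rat mango cherry]
  26. access elk: MISS, evict rat. Cache (old->new): [mango cherry elk]
  27. access cherry: HIT. Cache (old->new): [mango cherry elk]
  28. access mango: HIT. Cache (old->new): [mango cherry elk]
  29. access fox: MISS, evict mango. Cache (old->new): [cherry elk fox]
  30. access elk: HIT. Cache (old->new): [cherry elk fox]
  31. access fox: HIT. Cache (old->new): [cherry elk fox]
  32. access cherry: HIT. Cache (old->new): [cherry elk fox]
  33. access fox: HIT. Cache (old->new): [cherry elk fox]
  34. access mango: MISS, evict cherry. Cache (old->new): [elk fox mango]
  35. access cherry: MISS, evict elk. Cache (old->new): [fox mango cherry]
  36. access cherry: HIT. Cache (old->new): [fox mango cherry]
Total: 23 hits, 13 misses, 10 evictions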